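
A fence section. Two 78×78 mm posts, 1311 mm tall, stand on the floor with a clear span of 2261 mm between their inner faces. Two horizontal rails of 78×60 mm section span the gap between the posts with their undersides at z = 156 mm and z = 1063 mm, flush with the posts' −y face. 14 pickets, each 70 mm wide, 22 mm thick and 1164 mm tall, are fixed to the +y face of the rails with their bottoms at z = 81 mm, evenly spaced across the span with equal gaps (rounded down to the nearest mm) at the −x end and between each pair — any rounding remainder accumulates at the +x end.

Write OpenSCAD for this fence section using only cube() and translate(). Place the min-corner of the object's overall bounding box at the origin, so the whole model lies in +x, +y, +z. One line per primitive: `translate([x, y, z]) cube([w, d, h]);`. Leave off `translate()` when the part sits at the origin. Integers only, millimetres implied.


cube([78, 78, 1311]);
translate([2339, 0, 0]) cube([78, 78, 1311]);
translate([78, 0, 156]) cube([2261, 78, 60]);
translate([78, 0, 1063]) cube([2261, 78, 60]);
translate([163, 78, 81]) cube([70, 22, 1164]);
translate([318, 78, 81]) cube([70, 22, 1164]);
translate([473, 78, 81]) cube([70, 22, 1164]);
translate([628, 78, 81]) cube([70, 22, 1164]);
translate([783, 78, 81]) cube([70, 22, 1164]);
translate([938, 78, 81]) cube([70, 22, 1164]);
translate([1093, 78, 81]) cube([70, 22, 1164]);
translate([1248, 78, 81]) cube([70, 22, 1164]);
translate([1403, 78, 81]) cube([70, 22, 1164]);
translate([1558, 78, 81]) cube([70, 22, 1164]);
translate([1713, 78, 81]) cube([70, 22, 1164]);
translate([1868, 78, 81]) cube([70, 22, 1164]);
translate([2023, 78, 81]) cube([70, 22, 1164]);
translate([2178, 78, 81]) cube([70, 22, 1164]);


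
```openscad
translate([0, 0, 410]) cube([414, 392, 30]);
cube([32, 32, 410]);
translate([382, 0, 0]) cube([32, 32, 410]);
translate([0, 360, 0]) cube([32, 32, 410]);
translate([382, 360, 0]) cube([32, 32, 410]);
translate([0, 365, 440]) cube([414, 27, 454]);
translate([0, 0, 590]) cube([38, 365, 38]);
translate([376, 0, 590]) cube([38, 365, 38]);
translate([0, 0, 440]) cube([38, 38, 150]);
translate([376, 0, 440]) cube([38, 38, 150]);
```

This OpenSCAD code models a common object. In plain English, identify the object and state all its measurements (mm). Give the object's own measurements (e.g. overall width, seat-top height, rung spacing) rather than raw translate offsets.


A chair. The seat is a 414×392×30 mm slab with its top at z = 440 mm, on four 32×32 mm corner legs (flush with the seat edges, standing on z = 0). A flat backrest 27 mm thick, 454 mm tall, spans the full seat width and rises from the seat top along its +y edge, rear face flush with the rear of the seat. Two armrests of 38×38 mm section run along each side from the seat's front edge to the front of the backrest, top faces 188 mm above the seat top and outer faces flush with the seat's x-edges; a 38×38 mm post under the front of each armrest stands on the seat at the front corner.


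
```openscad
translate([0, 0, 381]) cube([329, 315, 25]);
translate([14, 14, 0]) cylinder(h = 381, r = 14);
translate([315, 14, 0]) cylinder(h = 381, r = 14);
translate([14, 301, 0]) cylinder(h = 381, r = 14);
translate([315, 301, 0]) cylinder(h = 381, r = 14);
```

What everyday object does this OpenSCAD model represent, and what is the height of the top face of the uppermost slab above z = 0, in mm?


A stool. The seat height is 406 mm.

A 329×315×25 slab at z = 381 on four corner cylinders — a stool. The seat top is 381 + 25 = 406 mm.


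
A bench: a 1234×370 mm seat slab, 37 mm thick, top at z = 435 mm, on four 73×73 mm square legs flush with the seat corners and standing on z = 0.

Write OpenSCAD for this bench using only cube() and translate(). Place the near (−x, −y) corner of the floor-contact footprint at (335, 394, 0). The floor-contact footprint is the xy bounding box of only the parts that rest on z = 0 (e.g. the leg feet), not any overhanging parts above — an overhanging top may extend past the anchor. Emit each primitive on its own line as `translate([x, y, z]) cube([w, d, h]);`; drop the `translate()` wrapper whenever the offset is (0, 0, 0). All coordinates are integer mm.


translate([335, 394, 398]) cube([1234, 370, 37]);
translate([335, 394, 0]) cube([73, 73, 398]);
translate([335, 691, 0]) cube([73, 73, 398]);
translate([1496, 394, 0]) cube([73, 73, 398]);
translate([1496, 691, 0]) cube([73, 73, 398]);


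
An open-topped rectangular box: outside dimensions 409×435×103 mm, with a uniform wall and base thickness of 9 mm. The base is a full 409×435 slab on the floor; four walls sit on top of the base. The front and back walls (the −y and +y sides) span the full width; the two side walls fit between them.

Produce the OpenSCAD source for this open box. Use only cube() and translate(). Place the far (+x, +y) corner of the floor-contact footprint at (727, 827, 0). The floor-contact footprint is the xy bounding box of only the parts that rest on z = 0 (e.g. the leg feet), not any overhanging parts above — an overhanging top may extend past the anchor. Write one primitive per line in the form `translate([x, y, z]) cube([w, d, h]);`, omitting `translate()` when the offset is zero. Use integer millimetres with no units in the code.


translate([318, 392, 0]) cube([409, 435, 9]);
translate([318, 392, 9]) cube([409, 9, 94]);
translate([318, 818, 9]) cube([409, 9, 94]);
translate([318, 401, 9]) cube([9, 417, 94]);
translate([718, 401, 9]) cube([9, 417, 94]);


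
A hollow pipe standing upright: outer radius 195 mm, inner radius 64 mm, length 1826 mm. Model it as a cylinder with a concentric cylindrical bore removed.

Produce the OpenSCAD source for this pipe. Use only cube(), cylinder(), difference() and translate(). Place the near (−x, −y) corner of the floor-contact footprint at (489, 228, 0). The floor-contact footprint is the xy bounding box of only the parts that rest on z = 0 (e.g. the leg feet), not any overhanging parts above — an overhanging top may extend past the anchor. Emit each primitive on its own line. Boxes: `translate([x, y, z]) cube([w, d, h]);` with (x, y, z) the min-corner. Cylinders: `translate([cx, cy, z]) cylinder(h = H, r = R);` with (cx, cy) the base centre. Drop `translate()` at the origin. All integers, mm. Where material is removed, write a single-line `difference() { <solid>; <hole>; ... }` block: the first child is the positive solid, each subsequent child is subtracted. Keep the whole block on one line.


difference() { translate([684, 423, 0]) cylinder(h = 1826, r = 195); translate([684, 423, 0]) cylinder(h = 1826, r = 64); }


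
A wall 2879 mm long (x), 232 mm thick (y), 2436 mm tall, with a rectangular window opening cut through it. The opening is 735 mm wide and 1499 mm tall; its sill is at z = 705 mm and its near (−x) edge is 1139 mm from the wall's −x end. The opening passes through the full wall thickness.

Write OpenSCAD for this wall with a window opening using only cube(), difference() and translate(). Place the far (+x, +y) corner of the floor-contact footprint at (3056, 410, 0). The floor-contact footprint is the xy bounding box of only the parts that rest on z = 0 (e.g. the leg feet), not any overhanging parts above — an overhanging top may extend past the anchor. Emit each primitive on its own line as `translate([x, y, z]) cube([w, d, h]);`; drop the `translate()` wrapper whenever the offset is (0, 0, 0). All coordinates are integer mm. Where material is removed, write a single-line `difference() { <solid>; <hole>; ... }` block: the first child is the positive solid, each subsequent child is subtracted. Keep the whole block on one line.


difference() { translate([177, 178, 0]) cube([2879, 232, 2436]); translate([1316, 178, 705]) cube([735, 232, 1499]); }


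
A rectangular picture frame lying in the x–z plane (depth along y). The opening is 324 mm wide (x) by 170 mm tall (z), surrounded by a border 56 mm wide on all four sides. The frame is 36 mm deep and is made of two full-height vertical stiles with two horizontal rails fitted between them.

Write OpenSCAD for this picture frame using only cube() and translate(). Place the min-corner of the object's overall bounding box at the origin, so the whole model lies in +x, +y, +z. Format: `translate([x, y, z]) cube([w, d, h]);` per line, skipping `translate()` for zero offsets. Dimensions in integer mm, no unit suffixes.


cube([56, 36, 282]);
translate([380, 0, 0]) cube([56, 36, 282]);
translate([56, 0, 0]) cube([324, 36, 56]);
translate([56, 0, 226]) cube([324, 36, 56]);


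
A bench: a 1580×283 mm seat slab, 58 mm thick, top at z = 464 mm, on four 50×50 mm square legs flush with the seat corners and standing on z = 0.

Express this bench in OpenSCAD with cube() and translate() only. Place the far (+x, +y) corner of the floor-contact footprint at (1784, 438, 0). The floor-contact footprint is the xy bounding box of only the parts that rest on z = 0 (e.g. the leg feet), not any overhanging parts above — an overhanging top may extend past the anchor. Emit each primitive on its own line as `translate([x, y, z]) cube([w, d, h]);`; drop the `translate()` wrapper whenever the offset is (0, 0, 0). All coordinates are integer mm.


translate([204, 155, 406]) cube([1580, 283, 58]);
translate([204, 155, 0]) cube([50, 50, 406]);
translate([204, 388, 0]) cube([50, 50, 406]);
translate([1734, 155, 0]) cube([50, 50, 406]);
translate([1734, 388, 0]) cube([50, 50, 406]);


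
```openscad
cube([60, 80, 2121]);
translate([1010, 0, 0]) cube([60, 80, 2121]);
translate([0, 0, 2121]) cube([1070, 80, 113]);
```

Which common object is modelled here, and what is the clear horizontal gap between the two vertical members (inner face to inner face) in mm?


A door frame. The clear opening width is 950 mm.

Two 2121 mm tall posts with a header on top — a door frame. The left jamb is 60 mm wide at x = 0; the right jamb starts at x = 1010. The clear opening is 1010 − 60 = 950 mm.


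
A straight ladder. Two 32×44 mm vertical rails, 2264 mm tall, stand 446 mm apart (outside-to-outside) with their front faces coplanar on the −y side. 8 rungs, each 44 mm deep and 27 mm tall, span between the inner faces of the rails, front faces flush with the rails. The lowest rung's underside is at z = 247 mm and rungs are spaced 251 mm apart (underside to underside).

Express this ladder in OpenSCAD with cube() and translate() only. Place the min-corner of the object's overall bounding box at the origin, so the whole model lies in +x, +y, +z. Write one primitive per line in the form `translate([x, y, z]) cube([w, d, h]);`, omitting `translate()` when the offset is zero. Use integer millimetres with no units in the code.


// rung span = 446 - 2*32 = 382
// rung[k] z = 247 + k*251
cube([32, 44, 2264]);
translate([414, 0, 0]) cube([32, 44, 2264]);
translate([32, 0, 247]) cube([382, 44, 27]);
translate([32, 0, 498]) cube([382, 44, 27]);
translate([32, 0, 749]) cube([382, 44, 27]);
translate([32, 0, 1000]) cube([382, 44, 27]);
translate([32, 0, 1251]) cube([382, 44, 27]);
translate([32, 0, 1502]) cube([382, 44, 27]);
translate([32, 0, 1753]) cube([382, 44, 27]);
translate([32, 0, 2004]) cube([382, 44, 27]);


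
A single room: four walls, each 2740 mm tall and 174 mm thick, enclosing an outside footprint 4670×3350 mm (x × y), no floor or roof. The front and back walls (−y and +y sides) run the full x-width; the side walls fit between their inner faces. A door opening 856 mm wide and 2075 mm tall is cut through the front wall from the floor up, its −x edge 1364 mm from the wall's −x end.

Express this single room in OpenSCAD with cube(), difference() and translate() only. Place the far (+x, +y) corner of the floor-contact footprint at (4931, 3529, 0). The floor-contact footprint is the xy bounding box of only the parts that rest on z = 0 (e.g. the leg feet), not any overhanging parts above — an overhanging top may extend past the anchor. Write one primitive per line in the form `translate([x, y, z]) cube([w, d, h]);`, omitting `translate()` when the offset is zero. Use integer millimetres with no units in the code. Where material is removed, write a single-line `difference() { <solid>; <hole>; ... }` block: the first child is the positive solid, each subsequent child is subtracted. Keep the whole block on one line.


difference() { translate([261, 179, 0]) cube([4670, 174, 2740]); translate([1625, 179, 0]) cube([856, 174, 2075]); }
translate([261, 3355, 0]) cube([4670, 174, 2740]);
translate([261, 353, 0]) cube([174, 3002, 2740]);
translate([4757, 353, 0]) cube([174, 3002, 2740]);


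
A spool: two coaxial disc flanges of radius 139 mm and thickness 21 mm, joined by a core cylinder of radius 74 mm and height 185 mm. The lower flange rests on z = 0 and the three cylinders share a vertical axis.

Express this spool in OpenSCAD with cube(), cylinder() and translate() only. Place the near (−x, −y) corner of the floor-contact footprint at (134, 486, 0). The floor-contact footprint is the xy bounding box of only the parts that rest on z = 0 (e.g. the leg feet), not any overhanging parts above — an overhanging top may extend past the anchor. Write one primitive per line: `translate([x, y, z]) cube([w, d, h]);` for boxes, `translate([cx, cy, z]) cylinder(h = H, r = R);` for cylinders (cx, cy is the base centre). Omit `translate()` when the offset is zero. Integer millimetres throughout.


translate([273, 625, 0]) cylinder(h = 21, r = 139);
translate([273, 625, 21]) cylinder(h = 185, r = 74);
translate([273, 625, 206]) cylinder(h = 21, r = 139);


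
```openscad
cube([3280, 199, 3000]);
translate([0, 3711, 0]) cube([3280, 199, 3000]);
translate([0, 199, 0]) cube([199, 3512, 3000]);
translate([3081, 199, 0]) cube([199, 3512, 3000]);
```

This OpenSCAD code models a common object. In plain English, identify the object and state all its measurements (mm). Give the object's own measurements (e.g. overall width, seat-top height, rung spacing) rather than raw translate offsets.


The wall frame of a small rectangular building: four walls, each 3000 mm tall and 199 mm thick, enclosing a footprint 3280 mm (x) by 3910 mm (y) outside-to-outside, with no floor or roof. The front and back walls (the −y and +y sides) span the full width; the two side walls fit between them.


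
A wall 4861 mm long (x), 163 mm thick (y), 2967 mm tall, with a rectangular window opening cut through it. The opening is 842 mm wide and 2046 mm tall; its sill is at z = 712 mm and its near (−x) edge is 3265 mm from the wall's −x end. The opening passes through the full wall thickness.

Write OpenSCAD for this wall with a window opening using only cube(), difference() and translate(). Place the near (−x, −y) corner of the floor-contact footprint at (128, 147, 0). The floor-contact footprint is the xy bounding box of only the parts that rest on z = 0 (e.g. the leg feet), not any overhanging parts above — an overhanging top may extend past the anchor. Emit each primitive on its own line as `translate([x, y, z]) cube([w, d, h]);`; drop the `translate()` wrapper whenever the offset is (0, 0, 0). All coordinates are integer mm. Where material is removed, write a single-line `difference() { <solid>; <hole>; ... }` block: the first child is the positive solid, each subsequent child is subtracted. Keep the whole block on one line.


difference() { translate([128, 147, 0]) cube([4861, 163, 2967]); translate([3393, 147, 712]) cube([842, 163, 2046]); }


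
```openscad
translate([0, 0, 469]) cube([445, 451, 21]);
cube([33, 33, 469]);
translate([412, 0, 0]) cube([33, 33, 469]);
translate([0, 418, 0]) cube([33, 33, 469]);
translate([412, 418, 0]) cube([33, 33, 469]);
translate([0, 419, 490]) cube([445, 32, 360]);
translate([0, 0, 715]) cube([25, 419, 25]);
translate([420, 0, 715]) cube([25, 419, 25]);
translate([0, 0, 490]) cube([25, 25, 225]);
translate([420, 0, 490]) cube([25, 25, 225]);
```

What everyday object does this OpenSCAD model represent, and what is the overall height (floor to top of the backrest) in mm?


A chair. The overall height is 850 mm.

A slab on four corner posts with a tall panel at the back — a chair. The seat slab sits at z = 469 with thickness 21, and the 360 mm backrest starts at the seat top, so the overall height is 469 + 21 + 360 = 850 mm.


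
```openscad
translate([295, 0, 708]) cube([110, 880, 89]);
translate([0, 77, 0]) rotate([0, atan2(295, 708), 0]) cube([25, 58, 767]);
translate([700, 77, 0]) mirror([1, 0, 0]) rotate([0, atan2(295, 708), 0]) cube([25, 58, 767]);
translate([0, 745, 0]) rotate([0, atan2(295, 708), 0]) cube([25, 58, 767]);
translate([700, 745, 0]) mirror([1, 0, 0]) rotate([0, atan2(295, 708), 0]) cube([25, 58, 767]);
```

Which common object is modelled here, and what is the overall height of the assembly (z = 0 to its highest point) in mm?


A sawhorse. The overall height is 797 mm.

A beam across two mirrored pairs of raked legs — a sawhorse. The beam's underside is at z = 708 (matching the legs' vertical rise in atan2(295, 708)) and the beam is 89 mm tall, so its top is at 708 + 89 = 797 mm. The raked legs top out at the beam's underside, so that is the highest point.


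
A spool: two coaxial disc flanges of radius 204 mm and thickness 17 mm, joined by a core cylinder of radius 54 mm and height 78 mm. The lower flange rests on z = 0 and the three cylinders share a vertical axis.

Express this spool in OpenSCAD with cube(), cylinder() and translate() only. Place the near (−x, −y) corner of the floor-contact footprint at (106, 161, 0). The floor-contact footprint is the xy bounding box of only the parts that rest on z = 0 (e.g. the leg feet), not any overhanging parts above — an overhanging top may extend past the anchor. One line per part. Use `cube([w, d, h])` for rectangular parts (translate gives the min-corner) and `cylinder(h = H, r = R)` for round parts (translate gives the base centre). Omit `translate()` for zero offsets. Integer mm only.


translate([310, 365, 0]) cylinder(h = 17, r = 204);
translate([310, 365, 17]) cylinder(h = 78, r = 54);
translate([310, 365, 95]) cylinder(h = 17, r = 204);


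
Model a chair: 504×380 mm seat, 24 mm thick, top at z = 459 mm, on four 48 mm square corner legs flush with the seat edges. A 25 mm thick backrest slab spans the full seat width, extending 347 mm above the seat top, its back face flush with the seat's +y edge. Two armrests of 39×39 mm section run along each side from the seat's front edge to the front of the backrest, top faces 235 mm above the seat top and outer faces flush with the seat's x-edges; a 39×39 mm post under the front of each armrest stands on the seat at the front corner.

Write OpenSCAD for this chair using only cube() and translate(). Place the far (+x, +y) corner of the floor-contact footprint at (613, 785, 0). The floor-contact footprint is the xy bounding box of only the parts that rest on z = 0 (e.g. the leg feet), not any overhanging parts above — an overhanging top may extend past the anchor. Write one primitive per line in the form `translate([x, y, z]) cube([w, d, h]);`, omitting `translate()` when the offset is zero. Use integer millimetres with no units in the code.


// leg_h = 459 - 24 = 435
// arm post h = 235 - 39 = 196
translate([109, 405, 435]) cube([504, 380, 24]);
translate([109, 405, 0]) cube([48, 48, 435]);
translate([565, 405, 0]) cube([48, 48, 435]);
translate([109, 737, 0]) cube([48, 48, 435]);
translate([565, 737, 0]) cube([48, 48, 435]);
translate([109, 760, 459]) cube([504, 25, 347]);
translate([109, 405, 655]) cube([39, 355, 39]);
translate([574, 405, 655]) cube([39, 355, 39]);
translate([109, 405, 459]) cube([39, 39, 196]);
translate([574, 405, 459]) cube([39, 39, 196]);


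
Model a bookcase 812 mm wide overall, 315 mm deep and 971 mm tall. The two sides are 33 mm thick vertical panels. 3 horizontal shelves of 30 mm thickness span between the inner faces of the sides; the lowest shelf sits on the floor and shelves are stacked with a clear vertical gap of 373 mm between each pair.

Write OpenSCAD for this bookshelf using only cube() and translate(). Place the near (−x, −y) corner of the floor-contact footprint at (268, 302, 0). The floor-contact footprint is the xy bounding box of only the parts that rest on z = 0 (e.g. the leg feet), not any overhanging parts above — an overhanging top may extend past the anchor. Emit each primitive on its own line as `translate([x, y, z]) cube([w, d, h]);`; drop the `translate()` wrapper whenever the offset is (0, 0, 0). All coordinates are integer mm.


translate([268, 302, 0]) cube([33, 315, 971]);
translate([1047, 302, 0]) cube([33, 315, 971]);
translate([301, 302, 0]) cube([746, 315, 30]);
translate([301, 302, 403]) cube([746, 315, 30]);
translate([301, 302, 806]) cube([746, 315, 30]);


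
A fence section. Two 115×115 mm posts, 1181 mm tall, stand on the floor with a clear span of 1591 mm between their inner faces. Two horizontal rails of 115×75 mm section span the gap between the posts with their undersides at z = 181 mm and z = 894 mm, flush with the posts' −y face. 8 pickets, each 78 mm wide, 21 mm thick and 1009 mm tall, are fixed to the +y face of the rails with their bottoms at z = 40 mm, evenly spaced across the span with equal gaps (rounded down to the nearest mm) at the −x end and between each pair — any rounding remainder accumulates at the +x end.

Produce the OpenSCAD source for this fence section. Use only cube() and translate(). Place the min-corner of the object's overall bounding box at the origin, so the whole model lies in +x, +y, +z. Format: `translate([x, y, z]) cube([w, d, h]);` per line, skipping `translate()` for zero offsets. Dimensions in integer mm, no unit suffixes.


cube([115, 115, 1181]);
translate([1706, 0, 0]) cube([115, 115, 1181]);
translate([115, 0, 181]) cube([1591, 115, 75]);
translate([115, 0, 894]) cube([1591, 115, 75]);
translate([222, 115, 40]) cube([78, 21, 1009]);
translate([407, 115, 40]) cube([78, 21, 1009]);
translate([592, 115, 40]) cube([78, 21, 1009]);
translate([777, 115, 40]) cube([78, 21, 1009]);
translate([962, 115, 40]) cube([78, 21, 1009]);
translate([1147, 115, 40]) cube([78, 21, 1009]);
translate([1332, 115, 40]) cube([78, 21, 1009]);
translate([1517, 115, 40]) cube([78, 21, 1009]);


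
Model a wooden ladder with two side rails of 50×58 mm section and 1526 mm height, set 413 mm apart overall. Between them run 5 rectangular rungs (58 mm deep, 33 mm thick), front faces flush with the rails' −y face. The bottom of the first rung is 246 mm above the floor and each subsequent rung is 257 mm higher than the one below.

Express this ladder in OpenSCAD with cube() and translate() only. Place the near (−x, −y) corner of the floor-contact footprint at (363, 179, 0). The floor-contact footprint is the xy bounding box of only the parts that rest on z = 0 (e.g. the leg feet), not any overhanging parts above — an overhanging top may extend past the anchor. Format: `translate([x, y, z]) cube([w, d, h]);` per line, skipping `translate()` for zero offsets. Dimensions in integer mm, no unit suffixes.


// rung span = 413 - 2*50 = 313
// rung[k] z = 246 + k*257
translate([363, 179, 0]) cube([50, 58, 1526]);
translate([726, 179, 0]) cube([50, 58, 1526]);
translate([413, 179, 246]) cube([313, 58, 33]);
translate([413, 179, 503]) cube([313, 58, 33]);
translate([413, 179, 760]) cube([313, 58, 33]);
translate([413, 179, 1017]) cube([313, 58, 33]);
translate([413, 179, 1274]) cube([313, 58, 33]);


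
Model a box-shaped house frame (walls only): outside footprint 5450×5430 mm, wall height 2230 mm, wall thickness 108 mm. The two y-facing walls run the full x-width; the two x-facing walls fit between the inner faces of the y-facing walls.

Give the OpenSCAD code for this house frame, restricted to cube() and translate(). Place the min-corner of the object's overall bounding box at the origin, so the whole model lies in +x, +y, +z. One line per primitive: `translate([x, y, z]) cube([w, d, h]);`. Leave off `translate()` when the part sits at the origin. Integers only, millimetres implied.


cube([5450, 108, 2230]);
translate([0, 5322, 0]) cube([5450, 108, 2230]);
translate([0, 108, 0]) cube([108, 5214, 2230]);
translate([5342, 108, 0]) cube([108, 5214, 2230]);


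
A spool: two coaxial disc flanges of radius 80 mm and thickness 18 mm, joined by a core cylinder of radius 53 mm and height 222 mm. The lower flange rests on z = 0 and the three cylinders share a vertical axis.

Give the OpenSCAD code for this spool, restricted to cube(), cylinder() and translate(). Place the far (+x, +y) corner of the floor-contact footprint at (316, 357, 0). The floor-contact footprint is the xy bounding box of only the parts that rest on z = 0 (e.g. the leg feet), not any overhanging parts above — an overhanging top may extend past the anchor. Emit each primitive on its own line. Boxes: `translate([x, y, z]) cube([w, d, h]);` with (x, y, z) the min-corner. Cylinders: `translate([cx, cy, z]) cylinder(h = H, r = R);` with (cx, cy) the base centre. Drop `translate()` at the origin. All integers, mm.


translate([236, 277, 0]) cylinder(h = 18, r = 80);
translate([236, 277, 18]) cylinder(h = 222, r = 53);
translate([236, 277, 240]) cylinder(h = 18, r = 80);


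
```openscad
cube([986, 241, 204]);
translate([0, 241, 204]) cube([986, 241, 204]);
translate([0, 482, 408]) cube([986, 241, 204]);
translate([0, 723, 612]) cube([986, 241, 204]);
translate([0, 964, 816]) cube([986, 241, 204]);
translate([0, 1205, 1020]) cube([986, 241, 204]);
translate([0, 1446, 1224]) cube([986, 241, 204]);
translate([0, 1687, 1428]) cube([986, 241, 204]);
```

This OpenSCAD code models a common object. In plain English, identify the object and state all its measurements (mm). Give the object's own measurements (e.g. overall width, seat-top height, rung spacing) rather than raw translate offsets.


A straight staircase of 8 solid steps. Each step is 986 mm wide (x), 241 mm deep (y, the going) and 204 mm tall (the rise). The first step rests on the floor; each subsequent step sits one going further in +y and one rise higher in +z, directly behind and above the previous step with no overlap.


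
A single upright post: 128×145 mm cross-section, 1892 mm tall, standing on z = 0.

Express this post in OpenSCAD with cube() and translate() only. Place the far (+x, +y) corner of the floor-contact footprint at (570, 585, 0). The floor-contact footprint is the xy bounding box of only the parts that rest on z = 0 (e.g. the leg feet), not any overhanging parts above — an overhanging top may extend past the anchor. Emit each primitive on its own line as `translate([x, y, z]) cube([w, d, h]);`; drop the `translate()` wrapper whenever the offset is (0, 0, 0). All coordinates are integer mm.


translate([442, 440, 0]) cube([128, 145, 1892]);


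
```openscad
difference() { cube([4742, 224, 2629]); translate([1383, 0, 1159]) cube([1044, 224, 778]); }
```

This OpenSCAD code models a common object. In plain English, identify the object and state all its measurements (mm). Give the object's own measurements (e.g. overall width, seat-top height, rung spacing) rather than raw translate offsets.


A wall 4742 mm long (x), 224 mm thick (y), 2629 mm tall, with a rectangular window opening cut through it. The opening is 1044 mm wide and 778 mm tall; its sill is at z = 1159 mm and its near (−x) edge is 1383 mm from the wall's −x end. The opening passes through the full wall thickness.


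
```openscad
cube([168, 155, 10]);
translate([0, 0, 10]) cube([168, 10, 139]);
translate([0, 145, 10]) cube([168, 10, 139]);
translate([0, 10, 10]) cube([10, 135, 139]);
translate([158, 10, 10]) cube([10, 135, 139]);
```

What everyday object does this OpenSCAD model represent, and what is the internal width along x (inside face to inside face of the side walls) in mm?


An open box. The internal width is 148 mm.

A 168×155 base slab with four walls standing on it — an open box. The base is 168 mm wide and the walls are 10 mm thick, so the internal width is 168 − 2 × 10 = 148 mm.


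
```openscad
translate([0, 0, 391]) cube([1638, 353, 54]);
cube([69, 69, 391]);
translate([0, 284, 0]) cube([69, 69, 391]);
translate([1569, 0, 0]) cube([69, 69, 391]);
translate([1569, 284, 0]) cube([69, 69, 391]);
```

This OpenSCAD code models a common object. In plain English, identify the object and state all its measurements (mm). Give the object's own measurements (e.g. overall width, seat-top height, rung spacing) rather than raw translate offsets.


A bench: a 1638×353 mm seat slab, 54 mm thick, top at z = 445 mm, on four 69×69 mm square legs flush with the seat corners and standing on z = 0.


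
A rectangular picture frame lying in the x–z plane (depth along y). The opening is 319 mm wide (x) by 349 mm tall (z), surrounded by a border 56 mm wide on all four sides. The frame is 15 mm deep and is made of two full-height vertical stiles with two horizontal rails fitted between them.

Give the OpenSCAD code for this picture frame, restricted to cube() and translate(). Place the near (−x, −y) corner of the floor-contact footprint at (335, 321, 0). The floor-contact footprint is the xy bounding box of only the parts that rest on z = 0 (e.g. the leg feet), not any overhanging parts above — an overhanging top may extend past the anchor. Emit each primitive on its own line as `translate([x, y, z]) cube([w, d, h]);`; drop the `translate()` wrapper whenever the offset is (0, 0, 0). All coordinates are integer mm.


translate([335, 321, 0]) cube([56, 15, 461]);
translate([710, 321, 0]) cube([56, 15, 461]);
translate([391, 321, 0]) cube([319, 15, 56]);
translate([391, 321, 405]) cube([319, 15, 56]);


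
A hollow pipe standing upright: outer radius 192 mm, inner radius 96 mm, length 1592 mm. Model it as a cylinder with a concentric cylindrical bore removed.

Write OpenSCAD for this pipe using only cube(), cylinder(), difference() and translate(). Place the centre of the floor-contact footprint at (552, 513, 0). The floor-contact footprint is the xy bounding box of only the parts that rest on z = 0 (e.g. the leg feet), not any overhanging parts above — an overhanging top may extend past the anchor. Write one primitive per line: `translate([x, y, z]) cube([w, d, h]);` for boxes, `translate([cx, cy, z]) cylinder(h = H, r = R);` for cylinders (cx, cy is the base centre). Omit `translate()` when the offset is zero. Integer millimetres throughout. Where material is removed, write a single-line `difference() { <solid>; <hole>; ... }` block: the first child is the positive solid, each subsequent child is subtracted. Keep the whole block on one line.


difference() { translate([552, 513, 0]) cylinder(h = 1592, r = 192); translate([552, 513, 0]) cylinder(h = 1592, r = 96); }


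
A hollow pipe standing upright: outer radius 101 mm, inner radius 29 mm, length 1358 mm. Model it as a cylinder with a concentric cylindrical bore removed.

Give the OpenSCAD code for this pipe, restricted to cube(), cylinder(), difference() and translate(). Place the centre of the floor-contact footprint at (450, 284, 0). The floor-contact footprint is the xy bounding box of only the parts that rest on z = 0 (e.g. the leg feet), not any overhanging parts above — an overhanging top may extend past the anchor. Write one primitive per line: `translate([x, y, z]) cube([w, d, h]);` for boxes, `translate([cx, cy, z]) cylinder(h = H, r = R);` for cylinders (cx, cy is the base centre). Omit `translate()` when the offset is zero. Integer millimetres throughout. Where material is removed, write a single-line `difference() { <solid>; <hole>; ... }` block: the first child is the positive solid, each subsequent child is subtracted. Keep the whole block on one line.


difference() { translate([450, 284, 0]) cylinder(h = 1358, r = 101); translate([450, 284, 0]) cylinder(h = 1358, r = 29); }


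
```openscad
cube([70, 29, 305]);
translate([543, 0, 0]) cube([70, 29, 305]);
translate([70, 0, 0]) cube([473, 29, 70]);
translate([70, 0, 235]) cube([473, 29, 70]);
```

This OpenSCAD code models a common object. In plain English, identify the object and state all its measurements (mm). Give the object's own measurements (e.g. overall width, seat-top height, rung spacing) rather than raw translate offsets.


A rectangular picture frame lying in the x–z plane (depth along y). The opening is 473 mm wide (x) by 165 mm tall (z), surrounded by a border 70 mm wide on all four sides. The frame is 29 mm deep and is made of two full-height vertical stiles with two horizontal rails fitted between them.


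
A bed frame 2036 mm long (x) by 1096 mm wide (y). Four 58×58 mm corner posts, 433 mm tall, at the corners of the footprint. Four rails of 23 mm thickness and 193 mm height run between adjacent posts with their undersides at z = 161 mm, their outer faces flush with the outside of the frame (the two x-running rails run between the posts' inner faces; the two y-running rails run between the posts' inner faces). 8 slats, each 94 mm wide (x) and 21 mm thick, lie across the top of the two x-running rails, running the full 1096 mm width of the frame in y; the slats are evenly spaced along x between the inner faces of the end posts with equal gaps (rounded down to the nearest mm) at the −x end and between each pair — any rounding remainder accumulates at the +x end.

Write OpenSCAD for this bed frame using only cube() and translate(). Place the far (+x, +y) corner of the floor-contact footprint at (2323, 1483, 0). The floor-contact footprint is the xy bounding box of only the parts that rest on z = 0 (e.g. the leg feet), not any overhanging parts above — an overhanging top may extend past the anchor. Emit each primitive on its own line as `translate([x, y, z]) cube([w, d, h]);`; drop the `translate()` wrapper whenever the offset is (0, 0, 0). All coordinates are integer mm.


translate([287, 387, 0]) cube([58, 58, 433]);
translate([287, 1425, 0]) cube([58, 58, 433]);
translate([2265, 387, 0]) cube([58, 58, 433]);
translate([2265, 1425, 0]) cube([58, 58, 433]);
translate([345, 387, 161]) cube([1920, 23, 193]);
translate([345, 1460, 161]) cube([1920, 23, 193]);
translate([287, 445, 161]) cube([23, 980, 193]);
translate([2300, 445, 161]) cube([23, 980, 193]);
translate([474, 387, 354]) cube([94, 1096, 21]);
translate([697, 387, 354]) cube([94, 1096, 21]);
translate([920, 387, 354]) cube([94, 1096, 21]);
translate([1143, 387, 354]) cube([94, 1096, 21]);
translate([1366, 387, 354]) cube([94, 1096, 21]);
translate([1589, 387, 354]) cube([94, 1096, 21]);
translate([1812, 387, 354]) cube([94, 1096, 21]);
translate([2035, 387, 354]) cube([94, 1096, 21]);


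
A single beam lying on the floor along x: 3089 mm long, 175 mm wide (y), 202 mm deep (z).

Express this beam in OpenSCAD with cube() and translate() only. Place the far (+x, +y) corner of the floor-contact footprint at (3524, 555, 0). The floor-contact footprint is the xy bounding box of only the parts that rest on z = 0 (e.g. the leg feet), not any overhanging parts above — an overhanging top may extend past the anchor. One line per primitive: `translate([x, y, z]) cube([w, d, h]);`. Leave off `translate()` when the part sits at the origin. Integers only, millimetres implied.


translate([435, 380, 0]) cube([3089, 175, 202]);


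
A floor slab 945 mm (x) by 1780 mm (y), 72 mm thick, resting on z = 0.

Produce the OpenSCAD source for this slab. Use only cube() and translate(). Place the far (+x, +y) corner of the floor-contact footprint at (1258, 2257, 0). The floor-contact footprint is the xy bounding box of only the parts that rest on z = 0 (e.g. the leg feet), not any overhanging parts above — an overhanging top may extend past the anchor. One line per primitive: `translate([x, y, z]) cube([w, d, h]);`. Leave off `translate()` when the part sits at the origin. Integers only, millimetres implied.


translate([313, 477, 0]) cube([945, 1780, 72]);


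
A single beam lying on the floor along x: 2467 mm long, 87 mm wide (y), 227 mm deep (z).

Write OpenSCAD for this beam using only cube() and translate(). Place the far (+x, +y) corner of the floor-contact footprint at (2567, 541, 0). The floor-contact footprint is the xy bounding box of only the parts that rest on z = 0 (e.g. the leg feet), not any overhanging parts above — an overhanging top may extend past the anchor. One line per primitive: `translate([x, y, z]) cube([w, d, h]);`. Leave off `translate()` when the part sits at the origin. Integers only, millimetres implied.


translate([100, 454, 0]) cube([2467, 87, 227]);


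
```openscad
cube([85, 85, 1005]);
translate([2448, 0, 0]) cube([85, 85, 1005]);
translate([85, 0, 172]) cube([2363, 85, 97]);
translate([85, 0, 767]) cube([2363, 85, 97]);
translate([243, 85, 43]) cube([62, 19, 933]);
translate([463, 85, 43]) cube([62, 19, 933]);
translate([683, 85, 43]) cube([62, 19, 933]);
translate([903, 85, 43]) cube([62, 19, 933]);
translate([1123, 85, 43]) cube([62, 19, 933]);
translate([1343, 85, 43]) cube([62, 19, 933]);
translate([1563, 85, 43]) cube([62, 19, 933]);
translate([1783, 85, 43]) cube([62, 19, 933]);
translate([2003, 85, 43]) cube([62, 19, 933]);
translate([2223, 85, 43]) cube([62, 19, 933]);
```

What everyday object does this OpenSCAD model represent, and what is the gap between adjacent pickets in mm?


A fence section. The picket gap is 158 mm.

Two posts, two rails, 10 pickets — a fence section. Span 2363 mm holds 10 pickets of 62 mm with 11 equal gaps: ⌊(2363 − 10·62) / 11⌋ = 158 mm.


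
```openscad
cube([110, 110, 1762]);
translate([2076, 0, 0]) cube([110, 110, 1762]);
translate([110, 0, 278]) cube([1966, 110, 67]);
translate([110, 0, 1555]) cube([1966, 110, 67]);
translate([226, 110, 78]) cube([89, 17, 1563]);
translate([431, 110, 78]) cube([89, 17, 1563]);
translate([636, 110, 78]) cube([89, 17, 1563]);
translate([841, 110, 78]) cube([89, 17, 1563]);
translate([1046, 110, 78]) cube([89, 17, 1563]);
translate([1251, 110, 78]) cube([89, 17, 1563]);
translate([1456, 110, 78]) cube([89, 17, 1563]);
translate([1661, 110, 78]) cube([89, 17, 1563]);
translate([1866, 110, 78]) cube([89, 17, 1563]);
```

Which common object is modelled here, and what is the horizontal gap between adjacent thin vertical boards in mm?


A fence section. The picket gap is 116 mm.

Two posts, two rails, 9 pickets — a fence section. Span 1966 mm holds 9 pickets of 89 mm with 10 equal gaps: ⌊(1966 − 9·89) / 10⌋ = 116 mm.


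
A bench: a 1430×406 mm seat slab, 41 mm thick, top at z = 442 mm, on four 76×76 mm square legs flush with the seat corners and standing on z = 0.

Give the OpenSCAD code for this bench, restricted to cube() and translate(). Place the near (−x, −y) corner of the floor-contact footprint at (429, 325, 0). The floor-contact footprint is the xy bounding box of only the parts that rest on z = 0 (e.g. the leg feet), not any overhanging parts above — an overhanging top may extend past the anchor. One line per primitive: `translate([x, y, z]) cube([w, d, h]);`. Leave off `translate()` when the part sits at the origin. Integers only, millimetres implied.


translate([429, 325, 401]) cube([1430, 406, 41]);
translate([429, 325, 0]) cube([76, 76, 401]);
translate([429, 655, 0]) cube([76, 76, 401]);
translate([1783, 325, 0]) cube([76, 76, 401]);
translate([1783, 655, 0]) cube([76, 76, 401]);


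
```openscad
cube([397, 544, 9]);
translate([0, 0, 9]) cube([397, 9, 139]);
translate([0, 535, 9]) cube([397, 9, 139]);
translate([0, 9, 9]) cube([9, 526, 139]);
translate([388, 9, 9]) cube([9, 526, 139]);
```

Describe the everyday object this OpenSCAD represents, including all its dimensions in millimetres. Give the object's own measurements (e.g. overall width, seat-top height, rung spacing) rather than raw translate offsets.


An open-topped rectangular box: outside dimensions 397×544×148 mm, with a uniform wall and base thickness of 9 mm. The base is a full 397×544 slab on the floor; four walls sit on top of the base. The front and back walls (the −y and +y sides) span the full width; the two side walls fit between them.


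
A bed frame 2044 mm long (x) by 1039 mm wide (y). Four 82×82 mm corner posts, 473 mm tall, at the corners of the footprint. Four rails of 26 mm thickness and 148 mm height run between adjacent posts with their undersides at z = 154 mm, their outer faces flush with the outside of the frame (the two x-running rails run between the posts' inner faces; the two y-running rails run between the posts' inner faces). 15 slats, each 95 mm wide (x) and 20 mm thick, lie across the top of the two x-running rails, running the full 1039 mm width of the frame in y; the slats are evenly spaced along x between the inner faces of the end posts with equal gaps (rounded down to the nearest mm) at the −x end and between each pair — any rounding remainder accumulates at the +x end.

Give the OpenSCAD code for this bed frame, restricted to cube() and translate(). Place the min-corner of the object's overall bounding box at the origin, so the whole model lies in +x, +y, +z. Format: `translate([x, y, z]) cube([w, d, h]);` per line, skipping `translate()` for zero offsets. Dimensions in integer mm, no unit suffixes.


// slat z = rail_z + rail_h = 154 + 148 = 302
// slat gap = ⌊(1880 − 15·95) / 16⌋ = 28
cube([82, 82, 473]);
translate([0, 957, 0]) cube([82, 82, 473]);
translate([1962, 0, 0]) cube([82, 82, 473]);
translate([1962, 957, 0]) cube([82, 82, 473]);
translate([82, 0, 154]) cube([1880, 26, 148]);
translate([82, 1013, 154]) cube([1880, 26, 148]);
translate([0, 82, 154]) cube([26, 875, 148]);
translate([2018, 82, 154]) cube([26, 875, 148]);
translate([110, 0, 302]) cube([95, 1039, 20]);
translate([233, 0, 302]) cube([95, 1039, 20]);
translate([356, 0, 302]) cube([95, 1039, 20]);
translate([479, 0, 302]) cube([95, 1039, 20]);
translate([602, 0, 302]) cube([95, 1039, 20]);
translate([725, 0, 302]) cube([95, 1039, 20]);
translate([848, 0, 302]) cube([95, 1039, 20]);
translate([971, 0, 302]) cube([95, 1039, 20]);
translate([1094, 0, 302]) cube([95, 1039, 20]);
translate([1217, 0, 302]) cube([95, 1039, 20]);
translate([1340, 0, 302]) cube([95, 1039, 20]);
translate([1463, 0, 302]) cube([95, 1039, 20]);
translate([1586, 0, 302]) cube([95, 1039, 20]);
translate([1709, 0, 302]) cube([95, 1039, 20]);
translate([1832, 0, 302]) cube([95, 1039, 20]);
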